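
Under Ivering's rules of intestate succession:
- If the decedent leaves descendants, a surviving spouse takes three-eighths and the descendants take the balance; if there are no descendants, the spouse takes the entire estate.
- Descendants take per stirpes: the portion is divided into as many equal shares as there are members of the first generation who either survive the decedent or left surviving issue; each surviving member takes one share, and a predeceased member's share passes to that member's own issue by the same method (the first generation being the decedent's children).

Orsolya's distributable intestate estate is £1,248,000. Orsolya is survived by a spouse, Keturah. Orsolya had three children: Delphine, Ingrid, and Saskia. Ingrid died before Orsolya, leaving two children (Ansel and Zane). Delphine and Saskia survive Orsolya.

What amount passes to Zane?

Keturah takes three-eighths of £1,248,000 = £468,000. The remaining £780,000 passes to the descendants.
The descendants' portion (£780,000) is divided into 3 shares of £260,000: Delphine and Saskia each take £260,000; Ingrid's £260,000 share passes to Ingrid's issue.
Ingrid's share (£260,000) is divided into 2 shares of £130,000: Ansel and Zane each take £130,000.

Zane receives £130,000.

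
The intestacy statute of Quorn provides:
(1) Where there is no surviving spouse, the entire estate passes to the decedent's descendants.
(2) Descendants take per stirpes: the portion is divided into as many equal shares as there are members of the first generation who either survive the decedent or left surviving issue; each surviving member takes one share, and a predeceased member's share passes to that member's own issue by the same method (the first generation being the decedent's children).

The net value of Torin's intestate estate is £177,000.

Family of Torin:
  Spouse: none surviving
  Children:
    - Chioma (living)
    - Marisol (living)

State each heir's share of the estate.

The entire £177,000 passes to the descendants.
That amount (£177,000) is divided into 2 shares of £88,500: Chioma and Marisol each take £88,500.

Chioma: £88,500; Marisol: £88,500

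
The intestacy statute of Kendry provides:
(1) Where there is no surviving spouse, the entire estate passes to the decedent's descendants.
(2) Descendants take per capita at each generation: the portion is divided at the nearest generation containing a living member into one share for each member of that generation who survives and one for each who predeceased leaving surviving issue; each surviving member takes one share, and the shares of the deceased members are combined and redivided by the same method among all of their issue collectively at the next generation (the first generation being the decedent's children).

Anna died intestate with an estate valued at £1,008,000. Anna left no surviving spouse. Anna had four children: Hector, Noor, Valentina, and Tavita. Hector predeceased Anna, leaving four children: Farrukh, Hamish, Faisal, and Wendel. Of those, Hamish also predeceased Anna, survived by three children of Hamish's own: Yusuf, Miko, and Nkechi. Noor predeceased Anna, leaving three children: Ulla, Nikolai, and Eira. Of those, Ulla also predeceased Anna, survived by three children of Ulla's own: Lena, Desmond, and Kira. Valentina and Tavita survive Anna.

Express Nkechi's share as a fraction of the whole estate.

The entire £1,008,000 passes to the descendants.
That amount (£1,008,000) is divided at the children's generation into 4 shares of £252,000. Valentina and Tavita each take £252,000. The 2 shares of the deceased (Hector and Noor) are combined into a pool of £504,000.
That pool (£504,000) is divided at the grandchildren's generation into 7 shares of £72,000. Farrukh, Faisal, Wendel, Nikolai, and Eira each take £72,000. The 2 shares of the deceased (Hamish and Ulla) are combined into a pool of £144,000.
That pool (£144,000) is divided at the great-grandchildren's generation equally among Yusuf, Miko, Nkechi, Lena, Desmond, and Kira: £24,000 each.

Nkechi receives 1/42 of the estate.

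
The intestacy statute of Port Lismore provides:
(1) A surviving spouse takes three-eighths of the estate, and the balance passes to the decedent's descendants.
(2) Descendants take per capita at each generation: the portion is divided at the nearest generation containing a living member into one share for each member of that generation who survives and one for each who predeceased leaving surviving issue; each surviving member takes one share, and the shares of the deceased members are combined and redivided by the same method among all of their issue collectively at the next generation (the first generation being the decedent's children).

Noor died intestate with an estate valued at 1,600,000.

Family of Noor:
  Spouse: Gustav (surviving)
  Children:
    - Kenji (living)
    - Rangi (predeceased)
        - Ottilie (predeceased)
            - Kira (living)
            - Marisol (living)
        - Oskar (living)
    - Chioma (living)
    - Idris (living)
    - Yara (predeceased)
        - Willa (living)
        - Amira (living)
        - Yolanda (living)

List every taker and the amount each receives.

Gustav: 600,000; Kenji: 200,000; Kira: 40,000; Marisol: 40,000; Oskar: 80,000; Chioma: 200,000; Idris: 200,000; Willa: 80,000; Amira: 80,000; Yolanda: 80,000

Gustav takes three-eighths of 1,600,000 = 600,000. The remaining 1,000,000 passes to the descendants.
The descendants' portion (1,000,000) is divided at the children's generation into 5 shares of 200,000. Kenji, Chioma, and Idris each take 200,000. The 2 shares of the deceased (Rangi and Yara) are combined into a pool of 400,000.
That pool (400,000) is divided at the grandchildren's generation into 5 shares of 80,000. Oskar, Willa, Amira, and Yolanda each take 80,000. The remaining share for the deceased Ottilie (80,000) is carried to the next generation.
That pool (80,000) is divided at the great-grandchildren's generation equally among Kira and Marisol: 40,000 each.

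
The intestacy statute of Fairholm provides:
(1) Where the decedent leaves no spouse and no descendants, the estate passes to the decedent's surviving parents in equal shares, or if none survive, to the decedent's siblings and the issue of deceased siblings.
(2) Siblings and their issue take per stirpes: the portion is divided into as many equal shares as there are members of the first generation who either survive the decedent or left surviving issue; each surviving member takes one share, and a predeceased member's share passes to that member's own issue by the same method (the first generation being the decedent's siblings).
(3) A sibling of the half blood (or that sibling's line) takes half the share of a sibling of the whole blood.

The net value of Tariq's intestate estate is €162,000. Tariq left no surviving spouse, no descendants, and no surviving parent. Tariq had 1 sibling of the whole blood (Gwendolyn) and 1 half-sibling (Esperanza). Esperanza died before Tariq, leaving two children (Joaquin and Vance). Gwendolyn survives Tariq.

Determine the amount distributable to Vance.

Vance receives €27,000.

The entire €162,000 passes to the siblings and their issue.
Counting each half-blood sibling's line as half a unit, there are 3/2 units in €162,000, so one unit is €108,000. Whole-blood lines (Gwendolyn) take €108,000 each; half-blood lines (Esperanza) take €54,000 each.
Esperanza's share (€54,000) is divided into 2 shares of €27,000: Joaquin and Vance each take €27,000.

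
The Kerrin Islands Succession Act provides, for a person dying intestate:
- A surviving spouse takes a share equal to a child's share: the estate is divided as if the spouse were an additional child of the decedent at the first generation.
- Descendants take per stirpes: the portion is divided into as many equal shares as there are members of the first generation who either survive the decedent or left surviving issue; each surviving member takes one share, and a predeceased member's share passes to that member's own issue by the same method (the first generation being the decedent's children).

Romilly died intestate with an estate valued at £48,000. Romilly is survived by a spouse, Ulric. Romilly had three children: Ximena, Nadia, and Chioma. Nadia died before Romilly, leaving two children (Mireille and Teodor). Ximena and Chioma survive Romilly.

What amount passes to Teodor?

The spouse counts as an additional share at the children's level, so there are 4 primary shares of £12,000. Ulric takes one such share (£12,000).
The children's combined portion (£36,000) is divided into 3 shares of £12,000: Ximena and Chioma each take £12,000; Nadia's £12,000 share passes to Nadia's issue.
Nadia's share (£12,000) is divided into 2 shares of £6,000: Mireille and Teodor each take £6,000.

Teodor receives £6,000.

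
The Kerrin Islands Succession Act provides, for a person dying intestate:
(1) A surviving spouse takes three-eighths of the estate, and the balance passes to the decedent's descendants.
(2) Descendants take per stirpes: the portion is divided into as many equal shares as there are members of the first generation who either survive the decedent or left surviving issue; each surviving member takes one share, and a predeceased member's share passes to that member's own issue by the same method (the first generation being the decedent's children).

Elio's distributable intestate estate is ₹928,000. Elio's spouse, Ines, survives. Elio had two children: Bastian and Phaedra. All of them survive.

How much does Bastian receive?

Bastian receives ₹290,000.

Ines takes three-eighths of ₹928,000 = ₹348,000. The remaining ₹580,000 passes to the descendants.
The descendants' portion (₹580,000) is divided into 2 shares of ₹290,000: Bastian and Phaedra each take ₹290,000.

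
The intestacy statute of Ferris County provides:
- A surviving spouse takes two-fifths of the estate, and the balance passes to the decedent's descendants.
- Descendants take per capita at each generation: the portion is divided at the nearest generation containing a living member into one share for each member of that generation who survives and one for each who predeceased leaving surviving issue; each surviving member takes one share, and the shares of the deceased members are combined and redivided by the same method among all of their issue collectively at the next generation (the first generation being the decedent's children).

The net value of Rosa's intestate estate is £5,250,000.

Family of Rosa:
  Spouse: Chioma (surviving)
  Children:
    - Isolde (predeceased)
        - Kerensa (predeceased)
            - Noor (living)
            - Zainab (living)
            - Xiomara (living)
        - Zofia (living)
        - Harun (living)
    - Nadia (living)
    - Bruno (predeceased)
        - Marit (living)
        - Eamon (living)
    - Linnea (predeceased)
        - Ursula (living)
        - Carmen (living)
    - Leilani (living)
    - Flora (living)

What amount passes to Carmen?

Chioma takes two-fifths of £5,250,000 = £2,100,000. The remaining £3,150,000 passes to the descendants.
The descendants' portion (£3,150,000) is divided at the children's generation into 6 shares of £525,000. Nadia, Leilani, and Flora each take £525,000. The 3 shares of the deceased (Isolde, Bruno, and Linnea) are combined into a pool of £1,575,000.
That pool (£1,575,000) is divided at the grandchildren's generation into 7 shares of £225,000. Zofia, Harun, Marit, Eamon, Ursula, and Carmen each take £225,000. The remaining share for the deceased Kerensa (£225,000) is carried to the next generation.
That pool (£225,000) is divided at the great-grandchildren's generation equally among Noor, Zainab, and Xiomara: £75,000 each.

Carmen receives £225,000.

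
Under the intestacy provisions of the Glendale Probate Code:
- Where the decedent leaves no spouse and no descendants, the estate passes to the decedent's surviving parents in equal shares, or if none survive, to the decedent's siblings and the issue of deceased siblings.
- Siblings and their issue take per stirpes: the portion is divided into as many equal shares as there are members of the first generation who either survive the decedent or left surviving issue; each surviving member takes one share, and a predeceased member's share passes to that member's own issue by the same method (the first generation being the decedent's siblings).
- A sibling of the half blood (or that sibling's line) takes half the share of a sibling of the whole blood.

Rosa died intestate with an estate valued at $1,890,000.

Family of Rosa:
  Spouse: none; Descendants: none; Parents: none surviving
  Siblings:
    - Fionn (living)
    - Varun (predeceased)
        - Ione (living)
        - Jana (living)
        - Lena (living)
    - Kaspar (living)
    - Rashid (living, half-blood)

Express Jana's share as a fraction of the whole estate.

Jana receives 2/21 of the estate.

The entire $1,890,000 passes to the siblings and their issue.
Counting each half-blood sibling's line as half a unit, there are 7/2 units in $1,890,000, so one unit is $540,000. Whole-blood lines (Fionn, Varun, and Kaspar) take $540,000 each; half-blood lines (Rashid) take $270,000 each.
Varun's share ($540,000) is divided into 3 shares of $180,000: Ione, Jana, and Lena each take $180,000.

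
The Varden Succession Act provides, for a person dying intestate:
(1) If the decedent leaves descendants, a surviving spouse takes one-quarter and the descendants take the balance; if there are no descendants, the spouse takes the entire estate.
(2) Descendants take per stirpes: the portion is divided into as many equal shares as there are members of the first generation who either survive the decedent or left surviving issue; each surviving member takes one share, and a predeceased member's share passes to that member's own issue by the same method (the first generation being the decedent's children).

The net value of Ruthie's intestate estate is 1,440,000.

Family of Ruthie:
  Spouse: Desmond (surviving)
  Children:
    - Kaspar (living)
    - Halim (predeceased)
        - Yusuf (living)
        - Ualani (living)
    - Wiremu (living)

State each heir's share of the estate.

Desmond takes one-quarter of 1,440,000 = 360,000. The remaining 1,080,000 passes to the descendants.
The descendants' portion (1,080,000) is divided into 3 shares of 360,000: Kaspar and Wiremu each take 360,000; Halim's 360,000 share passes to Halim's issue.
Halim's share (360,000) is divided into 2 shares of 180,000: Yusuf and Ualani each take 180,000.

Desmond: 360,000; Kaspar: 360,000; Yusuf: 180,000; Ualani: 180,000; Wiremu: 360,000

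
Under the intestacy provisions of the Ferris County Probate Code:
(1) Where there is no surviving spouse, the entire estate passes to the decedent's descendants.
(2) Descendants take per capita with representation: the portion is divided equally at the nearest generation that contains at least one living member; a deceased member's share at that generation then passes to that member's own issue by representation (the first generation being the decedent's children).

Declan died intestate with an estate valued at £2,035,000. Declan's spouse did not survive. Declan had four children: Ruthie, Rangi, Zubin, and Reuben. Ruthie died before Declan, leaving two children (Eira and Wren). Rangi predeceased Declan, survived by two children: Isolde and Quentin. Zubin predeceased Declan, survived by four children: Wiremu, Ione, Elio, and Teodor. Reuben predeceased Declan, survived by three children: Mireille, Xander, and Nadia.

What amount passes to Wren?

The entire £2,035,000 passes to the descendants.
No child survives, so the initial division is made at the grandchildren's generation.
That amount (£2,035,000) is divided into 11 shares of £185,000: Eira, Wren, Isolde, Quentin, Wiremu, Ione, Elio, Teodor, Mireille, Xander, and Nadia each take £185,000.

Wren receives £185,000.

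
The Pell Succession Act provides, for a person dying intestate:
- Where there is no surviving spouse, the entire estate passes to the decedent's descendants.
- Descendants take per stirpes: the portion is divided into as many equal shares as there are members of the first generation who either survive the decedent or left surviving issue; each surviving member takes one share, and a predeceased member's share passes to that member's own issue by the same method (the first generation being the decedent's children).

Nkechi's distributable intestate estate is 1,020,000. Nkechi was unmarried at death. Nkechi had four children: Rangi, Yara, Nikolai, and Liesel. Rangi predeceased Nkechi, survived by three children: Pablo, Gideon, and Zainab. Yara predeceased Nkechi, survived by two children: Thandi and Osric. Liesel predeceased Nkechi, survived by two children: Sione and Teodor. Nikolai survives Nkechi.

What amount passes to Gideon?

The entire 1,020,000 passes to the descendants.
That amount (1,020,000) is divided into 4 shares of 255,000: Nikolai takes 255,000; Rangi's 255,000 share passes to Rangi's issue; Yara's 255,000 share passes to Yara's issue; Liesel's 255,000 share passes to Liesel's issue.
Rangi's share (255,000) is divided into 3 shares of 85,000: Pablo, Gideon, and Zainab each take 85,000.
Yara's share (255,000) is divided into 2 shares of 127,500: Thandi and Osric each take 127,500.
Liesel's share (255,000) is divided into 2 shares of 127,500: Sione and Teodor each take 127,500.

Gideon receives 85,000.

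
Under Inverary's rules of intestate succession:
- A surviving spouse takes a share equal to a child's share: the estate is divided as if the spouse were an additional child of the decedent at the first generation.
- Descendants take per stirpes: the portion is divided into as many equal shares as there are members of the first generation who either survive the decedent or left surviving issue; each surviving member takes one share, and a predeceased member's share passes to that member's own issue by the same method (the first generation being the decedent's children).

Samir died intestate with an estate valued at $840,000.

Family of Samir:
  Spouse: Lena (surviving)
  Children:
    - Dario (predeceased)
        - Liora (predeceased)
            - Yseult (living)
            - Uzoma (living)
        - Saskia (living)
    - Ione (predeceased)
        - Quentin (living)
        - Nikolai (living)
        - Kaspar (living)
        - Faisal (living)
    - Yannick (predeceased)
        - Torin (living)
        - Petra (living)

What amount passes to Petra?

The spouse counts as an additional share at the children's level, so there are 4 primary shares of $210,000. Lena takes one such share ($210,000).
The children's combined portion ($630,000) is divided into 3 shares of $210,000: Dario's $210,000 share passes to Dario's issue; Ione's $210,000 share passes to Ione's issue; Yannick's $210,000 share passes to Yannick's issue.
Dario's share ($210,000) is divided into 2 shares of $105,000: Saskia takes $105,000; Liora's $105,000 share passes to Liora's issue.
Liora's share ($105,000) is divided into 2 shares of $52,500: Yseult and Uzoma each take $52,500.
Ione's share ($210,000) is divided into 4 shares of $52,500: Quentin, Nikolai, Kaspar, and Faisal each take $52,500.
Yannick's share ($210,000) is divided into 2 shares of $105,000: Torin and Petra each take $105,000.

Petra receives $105,000.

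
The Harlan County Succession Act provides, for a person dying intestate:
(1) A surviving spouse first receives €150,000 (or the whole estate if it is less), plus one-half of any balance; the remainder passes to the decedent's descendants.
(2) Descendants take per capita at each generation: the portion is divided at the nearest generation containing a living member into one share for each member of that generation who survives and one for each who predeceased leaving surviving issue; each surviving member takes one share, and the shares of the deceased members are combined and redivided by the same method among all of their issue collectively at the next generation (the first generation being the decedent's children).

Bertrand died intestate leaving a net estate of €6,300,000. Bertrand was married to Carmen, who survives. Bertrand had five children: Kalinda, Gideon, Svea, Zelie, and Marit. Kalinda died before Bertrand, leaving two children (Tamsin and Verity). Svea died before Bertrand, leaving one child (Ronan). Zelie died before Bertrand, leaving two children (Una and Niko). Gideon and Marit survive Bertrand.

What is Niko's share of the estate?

Carmen first takes €150,000, leaving a balance of €6,150,000. Carmen then takes one-half of the balance (€3,075,000), for a total of €3,225,000. The remaining €3,075,000 passes to the descendants.
The descendants' portion (€3,075,000) is divided at the children's generation into 5 shares of €615,000. Gideon and Marit each take €615,000. The 3 shares of the deceased (Kalinda, Svea, and Zelie) are combined into a pool of €1,845,000.
That pool (€1,845,000) is divided at the grandchildren's generation equally among Tamsin, Verity, Ronan, Una, and Niko: €369,000 each.

Niko receives €369,000.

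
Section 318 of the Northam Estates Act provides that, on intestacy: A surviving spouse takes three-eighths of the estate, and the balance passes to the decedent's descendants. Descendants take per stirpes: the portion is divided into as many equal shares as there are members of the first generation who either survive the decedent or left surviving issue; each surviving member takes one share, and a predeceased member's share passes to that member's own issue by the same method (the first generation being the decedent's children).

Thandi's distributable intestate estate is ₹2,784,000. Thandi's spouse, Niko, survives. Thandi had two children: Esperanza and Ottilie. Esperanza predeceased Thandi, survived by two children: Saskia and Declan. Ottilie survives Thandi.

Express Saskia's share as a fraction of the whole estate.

Niko takes three-eighths of ₹2,784,000 = ₹1,044,000. The remaining ₹1,740,000 passes to the descendants.
The descendants' portion (₹1,740,000) is divided into 2 shares of ₹870,000: Ottilie takes ₹870,000; Esperanza's ₹870,000 share passes to Esperanza's issue.
Esperanza's share (₹870,000) is divided into 2 shares of ₹435,000: Saskia and Declan each take ₹435,000.

Saskia receives 5/32 of the estate.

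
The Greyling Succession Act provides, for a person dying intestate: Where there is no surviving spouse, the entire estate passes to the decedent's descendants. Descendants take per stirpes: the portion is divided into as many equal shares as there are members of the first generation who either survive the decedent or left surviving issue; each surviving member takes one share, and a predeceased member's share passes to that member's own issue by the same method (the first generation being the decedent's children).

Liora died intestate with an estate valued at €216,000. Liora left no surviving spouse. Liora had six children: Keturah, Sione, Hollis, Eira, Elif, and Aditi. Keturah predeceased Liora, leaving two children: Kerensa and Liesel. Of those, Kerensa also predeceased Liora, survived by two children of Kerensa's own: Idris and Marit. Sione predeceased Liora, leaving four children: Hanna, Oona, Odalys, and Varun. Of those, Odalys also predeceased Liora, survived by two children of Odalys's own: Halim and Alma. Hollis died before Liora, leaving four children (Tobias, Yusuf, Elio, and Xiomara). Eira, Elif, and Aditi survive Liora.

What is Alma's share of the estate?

Alma receives €4,500.

The entire €216,000 passes to the descendants.
That amount (€216,000) is divided into 6 shares of €36,000: Eira, Elif, and Aditi each take €36,000; Keturah's €36,000 share passes to Keturah's issue; Sione's €36,000 share passes to Sione's issue; Hollis's €36,000 share passes to Hollis's issue.
Keturah's share (€36,000) is divided into 2 shares of €18,000: Liesel takes €18,000; Kerensa's €18,000 share passes to Kerensa's issue.
Kerensa's share (€18,000) is divided into 2 shares of €9,000: Idris and Marit each take €9,000.
Sione's share (€36,000) is divided into 4 shares of €9,000: Hanna, Oona, and Varun each take €9,000; Odalys's €9,000 share passes to Odalys's issue.
Odalys's share (€9,000) is divided into 2 shares of €4,500: Halim and Alma each take €4,500.
Hollis's share (€36,000) is divided into 4 shares of €9,000: Tobias, Yusuf, Elio, and Xiomara each take €9,000.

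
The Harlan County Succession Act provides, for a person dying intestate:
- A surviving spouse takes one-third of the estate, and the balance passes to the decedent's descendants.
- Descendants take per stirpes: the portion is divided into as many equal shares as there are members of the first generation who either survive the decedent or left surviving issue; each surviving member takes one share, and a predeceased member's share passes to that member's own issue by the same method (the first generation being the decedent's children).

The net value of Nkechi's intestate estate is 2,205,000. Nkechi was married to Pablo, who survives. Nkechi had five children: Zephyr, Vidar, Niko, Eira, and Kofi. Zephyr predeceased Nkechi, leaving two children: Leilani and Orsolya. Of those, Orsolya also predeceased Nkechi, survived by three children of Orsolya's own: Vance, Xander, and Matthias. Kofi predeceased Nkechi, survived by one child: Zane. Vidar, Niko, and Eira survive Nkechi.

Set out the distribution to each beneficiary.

Pablo takes one-third of 2,205,000 = 735,000. The remaining 1,470,000 passes to the descendants.
The descendants' portion (1,470,000) is divided into 5 shares of 294,000: Vidar, Niko, and Eira each take 294,000; Zephyr's 294,000 share passes to Zephyr's issue; Kofi's 294,000 share passes to Kofi's issue.
Zephyr's share (294,000) is divided into 2 shares of 147,000: Leilani takes 147,000; Orsolya's 147,000 share passes to Orsolya's issue.
Orsolya's share (147,000) is divided into 3 shares of 49,000: Vance, Xander, and Matthias each take 49,000.
Kofi's share (294,000) passes entirely to Zane.

Pablo: 735,000; Leilani: 147,000; Vance: 49,000; Xander: 49,000; Matthias: 49,000; Vidar: 294,000; Niko: 294,000; Eira: 294,000; Zane: 294,000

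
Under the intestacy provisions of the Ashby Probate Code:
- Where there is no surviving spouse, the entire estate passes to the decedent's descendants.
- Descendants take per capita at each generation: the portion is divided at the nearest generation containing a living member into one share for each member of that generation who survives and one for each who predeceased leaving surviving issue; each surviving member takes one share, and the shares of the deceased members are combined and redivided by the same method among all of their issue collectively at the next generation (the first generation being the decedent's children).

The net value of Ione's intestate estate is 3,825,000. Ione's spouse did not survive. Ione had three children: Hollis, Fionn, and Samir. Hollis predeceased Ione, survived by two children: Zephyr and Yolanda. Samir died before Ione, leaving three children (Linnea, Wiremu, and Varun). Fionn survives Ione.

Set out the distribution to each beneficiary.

Zephyr: 510,000; Yolanda: 510,000; Fionn: 1,275,000; Linnea: 510,000; Wiremu: 510,000; Varun: 510,000

The entire 3,825,000 passes to the descendants.
That amount (3,825,000) is divided at the children's generation into 3 shares of 1,275,000. Fionn takes 1,275,000. The 2 shares of the deceased (Hollis and Samir) are combined into a pool of 2,550,000.
That pool (2,550,000) is divided at the grandchildren's generation equally among Zephyr, Yolanda, Linnea, Wiremu, and Varun: 510,000 each.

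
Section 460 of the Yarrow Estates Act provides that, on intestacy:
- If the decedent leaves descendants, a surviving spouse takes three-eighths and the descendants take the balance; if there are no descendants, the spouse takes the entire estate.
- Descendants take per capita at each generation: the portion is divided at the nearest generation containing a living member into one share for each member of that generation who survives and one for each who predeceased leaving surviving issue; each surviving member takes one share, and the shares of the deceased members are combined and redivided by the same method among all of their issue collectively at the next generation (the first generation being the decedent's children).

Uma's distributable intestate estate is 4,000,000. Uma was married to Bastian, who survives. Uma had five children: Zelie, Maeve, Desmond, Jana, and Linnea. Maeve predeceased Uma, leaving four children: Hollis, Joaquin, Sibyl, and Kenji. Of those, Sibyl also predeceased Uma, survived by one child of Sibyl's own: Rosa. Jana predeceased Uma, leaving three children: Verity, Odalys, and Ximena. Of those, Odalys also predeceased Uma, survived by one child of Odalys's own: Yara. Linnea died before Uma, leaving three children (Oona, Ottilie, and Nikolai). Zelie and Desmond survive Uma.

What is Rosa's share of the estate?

Rosa receives 150,000.

Bastian takes three-eighths of 4,000,000 = 1,500,000. The remaining 2,500,000 passes to the descendants.
The descendants' portion (2,500,000) is divided at the children's generation into 5 shares of 500,000. Zelie and Desmond each take 500,000. The 3 shares of the deceased (Maeve, Jana, and Linnea) are combined into a pool of 1,500,000.
That pool (1,500,000) is divided at the grandchildren's generation into 10 shares of 150,000. Hollis, Joaquin, Kenji, Verity, Ximena, Oona, Ottilie, and Nikolai each take 150,000. The 2 shares of the deceased (Sibyl and Odalys) are combined into a pool of 300,000.
That pool (300,000) is divided at the great-grandchildren's generation equally among Rosa and Yara: 150,000 each.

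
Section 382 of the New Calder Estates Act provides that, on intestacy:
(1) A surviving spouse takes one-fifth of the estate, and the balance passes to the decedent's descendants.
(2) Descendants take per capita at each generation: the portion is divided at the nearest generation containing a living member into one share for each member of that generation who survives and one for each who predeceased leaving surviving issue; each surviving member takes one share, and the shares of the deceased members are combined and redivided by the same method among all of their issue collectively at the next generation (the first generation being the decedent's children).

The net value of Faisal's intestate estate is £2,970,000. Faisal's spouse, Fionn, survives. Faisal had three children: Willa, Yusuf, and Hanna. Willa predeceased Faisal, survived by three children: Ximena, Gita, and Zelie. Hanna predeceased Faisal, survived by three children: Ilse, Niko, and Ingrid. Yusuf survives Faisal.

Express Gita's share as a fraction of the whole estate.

Gita receives 4/45 of the estate.

Fionn takes one-fifth of £2,970,000 = £594,000. The remaining £2,376,000 passes to the descendants.
The descendants' portion (£2,376,000) is divided at the children's generation into 3 shares of £792,000. Yusuf takes £792,000. The 2 shares of the deceased (Willa and Hanna) are combined into a pool of £1,584,000.
That pool (£1,584,000) is divided at the grandchildren's generation equally among Ximena, Gita, Zelie, Ilse, Niko, and Ingrid: £264,000 each.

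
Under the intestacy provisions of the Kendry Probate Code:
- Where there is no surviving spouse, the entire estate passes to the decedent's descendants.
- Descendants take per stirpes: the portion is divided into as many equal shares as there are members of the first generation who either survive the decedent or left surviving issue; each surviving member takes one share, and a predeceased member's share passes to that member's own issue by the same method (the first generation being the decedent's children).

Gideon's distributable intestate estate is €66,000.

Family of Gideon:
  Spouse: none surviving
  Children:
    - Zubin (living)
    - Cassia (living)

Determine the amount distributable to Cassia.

The entire €66,000 passes to the descendants.
That amount (€66,000) is divided into 2 shares of €33,000: Zubin and Cassia each take €33,000.

Cassia receives €33,000.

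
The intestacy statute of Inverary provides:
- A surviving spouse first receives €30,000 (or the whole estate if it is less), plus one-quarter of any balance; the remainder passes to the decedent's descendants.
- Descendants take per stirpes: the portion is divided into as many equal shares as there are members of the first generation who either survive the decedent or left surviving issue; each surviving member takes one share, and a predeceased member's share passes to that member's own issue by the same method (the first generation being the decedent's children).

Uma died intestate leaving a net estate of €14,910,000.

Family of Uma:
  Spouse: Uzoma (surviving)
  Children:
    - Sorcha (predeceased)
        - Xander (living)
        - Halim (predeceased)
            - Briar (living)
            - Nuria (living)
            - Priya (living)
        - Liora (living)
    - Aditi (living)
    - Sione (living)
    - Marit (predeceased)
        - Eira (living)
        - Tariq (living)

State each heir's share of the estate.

Uzoma: €3,750,000; Xander: €930,000; Briar: €310,000; Nuria: €310,000; Priya: €310,000; Liora: €930,000; Aditi: €2,790,000; Sione: €2,790,000; Eira: €1,395,000; Tariq: €1,395,000

Uzoma first takes €30,000, leaving a balance of €14,880,000. Uzoma then takes one-quarter of the balance (€3,720,000), for a total of €3,750,000. The remaining €11,160,000 passes to the descendants.
The descendants' portion (€11,160,000) is divided into 4 shares of €2,790,000: Aditi and Sione each take €2,790,000; Sorcha's €2,790,000 share passes to Sorcha's issue; Marit's €2,790,000 share passes to Marit's issue.
Sorcha's share (€2,790,000) is divided into 3 shares of €930,000: Xander and Liora each take €930,000; Halim's €930,000 share passes to Halim's issue.
Halim's share (€930,000) is divided into 3 shares of €310,000: Briar, Nuria, and Priya each take €310,000.
Marit's share (€2,790,000) is divided into 2 shares of €1,395,000: Eira and Tariq each take €1,395,000.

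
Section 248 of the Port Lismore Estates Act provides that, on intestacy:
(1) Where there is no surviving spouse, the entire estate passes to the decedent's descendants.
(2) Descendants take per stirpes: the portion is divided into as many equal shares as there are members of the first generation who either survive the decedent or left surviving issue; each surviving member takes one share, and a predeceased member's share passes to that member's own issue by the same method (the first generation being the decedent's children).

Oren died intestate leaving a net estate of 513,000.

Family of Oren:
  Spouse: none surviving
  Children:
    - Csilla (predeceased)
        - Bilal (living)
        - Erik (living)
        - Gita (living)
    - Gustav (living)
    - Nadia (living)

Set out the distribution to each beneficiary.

Bilal: 57,000; Erik: 57,000; Gita: 57,000; Gustav: 171,000; Nadia: 171,000

The entire 513,000 passes to the descendants.
That amount (513,000) is divided into 3 shares of 171,000: Gustav and Nadia each take 171,000; Csilla's 171,000 share passes to Csilla's issue.
Csilla's share (171,000) is divided into 3 shares of 57,000: Bilal, Erik, and Gita each take 57,000.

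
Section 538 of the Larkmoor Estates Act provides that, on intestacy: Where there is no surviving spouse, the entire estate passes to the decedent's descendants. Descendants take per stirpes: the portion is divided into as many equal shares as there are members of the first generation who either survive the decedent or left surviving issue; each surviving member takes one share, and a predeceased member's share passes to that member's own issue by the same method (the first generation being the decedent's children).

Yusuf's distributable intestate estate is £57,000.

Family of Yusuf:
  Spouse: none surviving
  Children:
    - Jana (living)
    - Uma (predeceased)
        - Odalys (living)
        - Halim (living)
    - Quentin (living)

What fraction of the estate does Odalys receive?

Odalys receives 1/6 of the estate.

The entire £57,000 passes to the descendants.
That amount (£57,000) is divided into 3 shares of £19,000: Jana and Quentin each take £19,000; Uma's £19,000 share passes to Uma's issue.
Uma's share (£19,000) is divided into 2 shares of £9,500: Odalys and Halim each take £9,500.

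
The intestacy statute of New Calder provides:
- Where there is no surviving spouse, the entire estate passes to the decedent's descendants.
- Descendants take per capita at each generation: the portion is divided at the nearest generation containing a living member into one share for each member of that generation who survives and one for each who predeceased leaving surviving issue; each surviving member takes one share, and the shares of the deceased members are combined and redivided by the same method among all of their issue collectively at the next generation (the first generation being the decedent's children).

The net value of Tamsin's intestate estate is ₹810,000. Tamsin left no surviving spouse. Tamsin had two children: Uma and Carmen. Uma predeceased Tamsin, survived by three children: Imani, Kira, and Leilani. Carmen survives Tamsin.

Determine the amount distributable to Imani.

Imani receives ₹135,000.

The entire ₹810,000 passes to the descendants.
That amount (₹810,000) is divided at the children's generation into 2 shares of ₹405,000. Carmen takes ₹405,000. The remaining share for the deceased Uma (₹405,000) is carried to the next generation.
That pool (₹405,000) is divided at the grandchildren's generation equally among Imani, Kira, and Leilani: ₹135,000 each.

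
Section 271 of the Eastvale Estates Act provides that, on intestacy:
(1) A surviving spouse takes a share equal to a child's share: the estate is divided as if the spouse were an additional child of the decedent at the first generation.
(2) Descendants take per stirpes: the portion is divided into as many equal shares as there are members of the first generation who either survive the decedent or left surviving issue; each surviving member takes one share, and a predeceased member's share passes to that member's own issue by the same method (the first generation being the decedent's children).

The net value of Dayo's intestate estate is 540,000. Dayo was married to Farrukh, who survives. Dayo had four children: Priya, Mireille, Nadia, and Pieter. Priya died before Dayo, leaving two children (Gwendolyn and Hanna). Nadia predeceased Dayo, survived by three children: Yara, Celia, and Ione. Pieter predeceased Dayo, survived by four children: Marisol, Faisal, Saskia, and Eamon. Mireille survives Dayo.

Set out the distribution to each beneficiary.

The spouse counts as an additional share at the children's level, so there are 5 primary shares of 108,000. Farrukh takes one such share (108,000).
The children's combined portion (432,000) is divided into 4 shares of 108,000: Mireille takes 108,000; Priya's 108,000 share passes to Priya's issue; Nadia's 108,000 share passes to Nadia's issue; Pieter's 108,000 share passes to Pieter's issue.
Priya's share (108,000) is divided into 2 shares of 54,000: Gwendolyn and Hanna each take 54,000.
Nadia's share (108,000) is divided into 3 shares of 36,000: Yara, Celia, and Ione each take 36,000.
Pieter's share (108,000) is divided into 4 shares of 27,000: Marisol, Faisal, Saskia, and Eamon each take 27,000.

Farrukh: 108,000; Gwendolyn: 54,000; Hanna: 54,000; Mireille: 108,000; Yara: 36,000; Celia: 36,000; Ione: 36,000; Marisol: 27,000; Faisal: 27,000; Saskia: 27,000; Eamon: 27,000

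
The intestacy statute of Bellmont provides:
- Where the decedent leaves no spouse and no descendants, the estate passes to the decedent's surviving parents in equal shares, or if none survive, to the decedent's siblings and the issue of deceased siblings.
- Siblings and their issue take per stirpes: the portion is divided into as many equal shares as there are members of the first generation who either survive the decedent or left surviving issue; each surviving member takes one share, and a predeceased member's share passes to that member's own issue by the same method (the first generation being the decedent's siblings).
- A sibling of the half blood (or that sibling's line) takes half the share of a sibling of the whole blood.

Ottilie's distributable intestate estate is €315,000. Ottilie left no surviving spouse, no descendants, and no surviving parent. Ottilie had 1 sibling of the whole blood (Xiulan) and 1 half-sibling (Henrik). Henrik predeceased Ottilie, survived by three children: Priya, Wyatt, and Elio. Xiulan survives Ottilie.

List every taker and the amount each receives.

Priya: €35,000; Wyatt: €35,000; Elio: €35,000; Xiulan: €210,000

The entire €315,000 passes to the siblings and their issue.
Counting each half-blood sibling's line as half a unit, there are 3/2 units in €315,000, so one unit is €210,000. Whole-blood lines (Xiulan) take €210,000 each; half-blood lines (Henrik) take €105,000 each.
Henrik's share (€105,000) is divided into 3 shares of €35,000: Priya, Wyatt, and Elio each take €35,000.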